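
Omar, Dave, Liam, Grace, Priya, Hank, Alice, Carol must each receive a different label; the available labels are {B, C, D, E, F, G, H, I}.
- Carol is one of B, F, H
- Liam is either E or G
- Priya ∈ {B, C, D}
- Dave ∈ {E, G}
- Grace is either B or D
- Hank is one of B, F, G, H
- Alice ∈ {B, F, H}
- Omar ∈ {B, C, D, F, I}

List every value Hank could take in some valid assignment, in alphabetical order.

Among the 8 variables, I fits only Omar (and all 8 values in {B, C, D, E, F, G, H, I} must be used), so Omar = I.
Among the 7 still-open variables, C fits only Priya (and all 7 values in {B, C, D, E, F, G, H} must be used), so Priya = C.
The 6 still-open variables together cover exactly {B, D, E, F, G, H} — 6 values for 6 variables — and D appears only in Grace's list, so Grace = D.
Dave and Liam between them cover only {E, G} — a naked pair. Remove those values from Hank.
No further eliminations apply; Hank can still be any of B, F, H.

B, F, H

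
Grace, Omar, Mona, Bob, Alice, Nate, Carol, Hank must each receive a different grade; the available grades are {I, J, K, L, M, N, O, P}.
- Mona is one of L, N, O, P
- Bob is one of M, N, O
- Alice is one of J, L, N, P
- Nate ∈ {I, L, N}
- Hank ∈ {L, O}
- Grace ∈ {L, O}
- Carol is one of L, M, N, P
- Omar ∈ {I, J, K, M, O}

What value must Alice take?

J

The 8 variables draw from only 8 values {I, J, K, L, M, N, O, P}, so each is used; only Omar can be K, hence Omar = K.
Among the 7 still-open variables, I fits only Nate (and all 7 values in {I, J, L, M, N, O, P} must be used), so Nate = I.
The 6 still-open variables draw from only 6 values {J, L, M, N, O, P}, so each is used; only Alice can be J, hence Alice = J.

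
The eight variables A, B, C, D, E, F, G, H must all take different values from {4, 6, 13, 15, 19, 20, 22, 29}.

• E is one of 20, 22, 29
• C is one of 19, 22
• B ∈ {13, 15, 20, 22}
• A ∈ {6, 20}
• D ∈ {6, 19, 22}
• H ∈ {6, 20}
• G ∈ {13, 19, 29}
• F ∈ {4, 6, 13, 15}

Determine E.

29

The 8 variables draw from only 8 values {4, 6, 13, 15, 19, 20, 22, 29}, so each is used; only F can be 4, hence F = 4.
Among the 7 still-open variables, 15 fits only B (and all 7 values in {6, 13, 15, 19, 20, 22, 29} must be used), so B = 15.
Among the 6 still-open variables, 13 fits only G (and all 6 values in {6, 13, 19, 20, 22, 29} must be used), so G = 13.
Among the 5 still-open variables, 29 fits only E (and all 5 values in {6, 19, 20, 22, 29} must be used), so E = 29.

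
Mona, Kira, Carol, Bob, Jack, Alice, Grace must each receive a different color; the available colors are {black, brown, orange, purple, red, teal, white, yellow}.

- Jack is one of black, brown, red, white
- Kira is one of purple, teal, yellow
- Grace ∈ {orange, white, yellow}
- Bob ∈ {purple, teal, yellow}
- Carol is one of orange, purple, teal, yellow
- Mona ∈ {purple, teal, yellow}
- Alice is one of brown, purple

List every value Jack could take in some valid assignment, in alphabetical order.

The 3 variables Mona, Kira, Bob are confined to {purple, teal, yellow}, which locks those values in; drop them from Carol, Alice, Grace.
Carol must be orange (only option left). Strike orange from Grace.
Alice must be brown (only option left). So Jack can't be brown.
That leaves Grace = white. Remove white from Jack.
No further eliminations apply; Jack can still be any of black, red.

black, red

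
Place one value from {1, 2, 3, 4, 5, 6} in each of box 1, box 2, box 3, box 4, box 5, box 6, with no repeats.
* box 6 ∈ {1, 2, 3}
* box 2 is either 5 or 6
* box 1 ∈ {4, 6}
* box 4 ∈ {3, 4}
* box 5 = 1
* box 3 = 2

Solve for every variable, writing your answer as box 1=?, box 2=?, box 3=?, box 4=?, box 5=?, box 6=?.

box 3 has just one choice, so box 3 = 2. Eliminate 2 elsewhere: box 6.
That leaves box 5 = 1. Strike 1 from box 6.
That leaves box 6 = 3. Remove 3 from box 4.
box 4 has just one choice, so box 4 = 4. So box 1 can't be 4.
box 1 has just one choice, so box 1 = 6. So box 2 can't be 6.
That leaves box 2 = 5.

box 1=6, box 2=5, box 3=2, box 4=4, box 5=1, box 6=3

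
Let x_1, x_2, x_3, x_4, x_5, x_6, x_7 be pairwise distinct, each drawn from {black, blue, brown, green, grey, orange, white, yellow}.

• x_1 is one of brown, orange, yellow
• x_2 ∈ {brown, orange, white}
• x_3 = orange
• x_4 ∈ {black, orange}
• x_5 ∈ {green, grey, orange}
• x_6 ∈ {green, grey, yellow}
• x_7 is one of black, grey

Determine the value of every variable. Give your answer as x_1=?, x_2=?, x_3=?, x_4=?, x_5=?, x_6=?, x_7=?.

x_3 must be orange (only option left). Strike orange from x_1, x_2, x_4, x_5.
That leaves x_4 = black. Remove black from x_7.
x_7 has just one choice, so x_7 = grey. Eliminate grey elsewhere: x_5, x_6.
That leaves x_5 = green. Eliminate green elsewhere: x_6.
x_6's domain is down to {yellow}, so x_6 = yellow. Eliminate yellow elsewhere: x_1.
x_1 has just one choice, so x_1 = brown. So x_2 can't be brown.
x_2 must be white (only option left).

x_1=brown, x_2=white, x_3=orange, x_4=black, x_5=green, x_6=yellow, x_7=grey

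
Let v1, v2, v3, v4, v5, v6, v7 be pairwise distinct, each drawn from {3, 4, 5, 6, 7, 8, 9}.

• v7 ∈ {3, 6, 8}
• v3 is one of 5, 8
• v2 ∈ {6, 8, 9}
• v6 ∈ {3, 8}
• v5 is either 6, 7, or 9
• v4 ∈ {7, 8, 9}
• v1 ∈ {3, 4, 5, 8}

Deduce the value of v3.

5

The 7 variables together cover exactly {3, 4, 5, 6, 7, 8, 9} — 7 values for 7 variables — and 4 appears only in v1's list, so v1 = 4.
The 6 still-open variables draw from only 6 values {3, 5, 6, 7, 8, 9}, so each is used; only v3 can be 5, hence v3 = 5.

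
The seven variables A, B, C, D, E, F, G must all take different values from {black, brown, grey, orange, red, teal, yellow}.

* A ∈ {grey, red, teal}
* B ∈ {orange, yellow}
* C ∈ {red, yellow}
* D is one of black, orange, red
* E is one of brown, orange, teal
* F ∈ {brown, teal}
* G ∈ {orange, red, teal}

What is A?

Among the 7 variables, black fits only D (and all 7 values in {black, brown, grey, orange, red, teal, yellow} must be used), so D = black.
The 6 still-open variables together cover exactly {brown, grey, orange, red, teal, yellow} — 6 values for 6 variables — and grey appears only in A's list, so A = grey.

grey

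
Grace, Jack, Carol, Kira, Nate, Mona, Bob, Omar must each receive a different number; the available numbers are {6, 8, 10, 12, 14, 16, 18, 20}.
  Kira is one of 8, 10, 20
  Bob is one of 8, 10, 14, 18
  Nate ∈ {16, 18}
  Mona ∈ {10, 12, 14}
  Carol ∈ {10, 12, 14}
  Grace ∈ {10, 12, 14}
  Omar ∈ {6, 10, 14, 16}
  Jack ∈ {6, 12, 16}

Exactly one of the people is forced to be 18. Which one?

The 8 variables draw from only 8 values {6, 8, 10, 12, 14, 16, 18, 20}, so each is used; only Kira can be 20, hence Kira = 20.
Among the 7 still-open variables, 8 fits only Bob (and all 7 values in {6, 8, 10, 12, 14, 16, 18} must be used), so Bob = 8.
The 6 still-open variables draw from only 6 values {6, 10, 12, 14, 16, 18}, so each is used; only Nate can be 18, hence Nate = 18.

Nate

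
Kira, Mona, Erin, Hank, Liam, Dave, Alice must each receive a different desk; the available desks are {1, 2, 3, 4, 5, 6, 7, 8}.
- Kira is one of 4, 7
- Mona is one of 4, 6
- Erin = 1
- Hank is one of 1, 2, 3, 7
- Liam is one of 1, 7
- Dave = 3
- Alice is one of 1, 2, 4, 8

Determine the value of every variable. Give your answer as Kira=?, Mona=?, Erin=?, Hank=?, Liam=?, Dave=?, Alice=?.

Erin's domain is down to {1}, so Erin = 1. So Hank, Liam, Alice can't be 1.
Liam must be 7 (only option left). Remove 7 from Kira, Hank.
Dave has just one choice, so Dave = 3. Strike 3 from Hank.
Kira must be 4 (only option left). Strike 4 from Mona, Alice.
Mona must be 6 (only option left).
That leaves Hank = 2. So Alice can't be 2.
That leaves Alice = 8.

Kira=4, Mona=6, Erin=1, Hank=2, Liam=7, Dave=3, Alice=8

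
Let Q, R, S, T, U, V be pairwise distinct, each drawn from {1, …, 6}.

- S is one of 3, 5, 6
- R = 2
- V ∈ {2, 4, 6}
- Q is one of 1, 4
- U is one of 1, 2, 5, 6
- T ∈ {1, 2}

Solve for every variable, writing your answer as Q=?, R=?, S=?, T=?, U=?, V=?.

Q=4, R=2, S=3, T=1, U=5, V=6

R's domain is down to {2}, so R = 2. Strike 2 from T, U, V.
T's domain is down to {1}, so T = 1. Strike 1 from Q, U.
Q must be 4 (only option left). Eliminate 4 elsewhere: V.
That leaves V = 6. Remove 6 from S, U.
That leaves U = 5. So S can't be 5.
S has just one choice, so S = 3.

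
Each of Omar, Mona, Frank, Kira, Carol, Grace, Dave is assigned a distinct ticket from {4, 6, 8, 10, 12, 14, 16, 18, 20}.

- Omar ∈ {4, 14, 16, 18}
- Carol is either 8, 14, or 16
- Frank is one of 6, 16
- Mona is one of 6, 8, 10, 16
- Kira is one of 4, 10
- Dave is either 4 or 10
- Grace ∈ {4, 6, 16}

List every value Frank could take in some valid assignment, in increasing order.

The 7 variables draw from only 7 values {4, 6, 8, 10, 14, 16, 18}, so each is used; only Omar can be 18, hence Omar = 18.
Among the 6 still-open variables, 14 fits only Carol (and all 6 values in {4, 6, 8, 10, 14, 16} must be used), so Carol = 14.
The 5 still-open variables draw from only 5 values {4, 6, 8, 10, 16}, so each is used; only Mona can be 8, hence Mona = 8.
The 2 variables Kira and Dave are confined to {4, 10}, which locks those values in; drop them from Grace.
No further eliminations apply; Frank can still be any of 6, 16.

6, 16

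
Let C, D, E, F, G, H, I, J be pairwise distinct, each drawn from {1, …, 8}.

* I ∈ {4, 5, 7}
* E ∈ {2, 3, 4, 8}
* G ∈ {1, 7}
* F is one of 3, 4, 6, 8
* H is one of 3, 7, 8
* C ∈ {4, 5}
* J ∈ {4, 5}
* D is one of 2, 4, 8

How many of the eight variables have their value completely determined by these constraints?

3

Among the 8 variables, 1 fits only G (and all 8 values in {1, 2, 3, 4, 5, 6, 7, 8} must be used), so G = 1.
The 7 still-open variables together cover exactly {2, 3, 4, 5, 6, 7, 8} — 7 values for 7 variables — and 6 appears only in F's list, so F = 6.
The 2 variables C and J are confined to {4, 5}, which locks those values in; drop them from D, E, I.
That leaves I = 7. So H can't be 7.
Determined: F=6, G=1, I=7. The other variables each still have more than one consistent value. That makes 3.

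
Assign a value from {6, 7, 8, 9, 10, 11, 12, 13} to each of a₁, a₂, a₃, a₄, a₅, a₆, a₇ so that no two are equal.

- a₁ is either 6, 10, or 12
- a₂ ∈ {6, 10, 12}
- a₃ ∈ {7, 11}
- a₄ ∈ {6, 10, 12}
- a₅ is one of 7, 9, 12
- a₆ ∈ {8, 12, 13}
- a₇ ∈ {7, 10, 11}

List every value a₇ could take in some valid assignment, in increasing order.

7, 11

The 3 variables a₁, a₂, a₄ are confined to {6, 10, 12}, which locks those values in; drop them from a₅, a₆, a₇.
a₃ and a₇ share exactly the 2 values {7, 11}; by pigeonhole those values go to them, so strike 7, 11 from a₅.
a₅ has just one choice, so a₅ = 9.
No further eliminations apply; a₇ can still be any of 7, 11.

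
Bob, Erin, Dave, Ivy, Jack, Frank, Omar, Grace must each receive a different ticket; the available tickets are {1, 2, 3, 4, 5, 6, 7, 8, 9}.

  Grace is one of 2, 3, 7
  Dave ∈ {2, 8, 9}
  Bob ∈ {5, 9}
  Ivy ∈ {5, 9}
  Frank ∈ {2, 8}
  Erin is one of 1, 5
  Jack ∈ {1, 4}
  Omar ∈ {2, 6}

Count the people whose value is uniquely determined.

The 2 variables Bob and Ivy are confined to {5, 9}, which locks those values in; drop them from Erin, Dave.
Erin must be 1 (only option left). Eliminate 1 elsewhere: Jack.
Jack has just one choice, so Jack = 4.
Dave and Frank share exactly the 2 values {2, 8}; by pigeonhole those values go to them, so strike 2, 8 from Omar, Grace.
Omar's domain is down to {6}, so Omar = 6.
Determined: Erin=1, Jack=4, Omar=6. The other people each still have more than one consistent value. That makes 3.

3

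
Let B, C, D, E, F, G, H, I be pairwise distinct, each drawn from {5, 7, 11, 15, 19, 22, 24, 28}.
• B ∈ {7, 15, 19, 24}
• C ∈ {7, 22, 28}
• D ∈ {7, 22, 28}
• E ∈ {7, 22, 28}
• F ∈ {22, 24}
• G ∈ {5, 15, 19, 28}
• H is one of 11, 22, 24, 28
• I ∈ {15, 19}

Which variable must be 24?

The 8 variables together cover exactly {5, 7, 11, 15, 19, 22, 24, 28} — 8 values for 8 variables — and 5 appears only in G's list, so G = 5.
The 7 still-open variables draw from only 7 values {7, 11, 15, 19, 22, 24, 28}, so each is used; only H can be 11, hence H = 11.
C, D, E between them cover only {7, 22, 28} — a naked triple. Remove those values from B, F.
So 24 goes to F.

F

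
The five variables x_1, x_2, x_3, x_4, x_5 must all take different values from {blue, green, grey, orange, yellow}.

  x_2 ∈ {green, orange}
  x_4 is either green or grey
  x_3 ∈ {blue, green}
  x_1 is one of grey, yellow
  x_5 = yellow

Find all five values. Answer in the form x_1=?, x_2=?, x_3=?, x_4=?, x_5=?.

x_1=grey, x_2=orange, x_3=blue, x_4=green, x_5=yellow

x_5's domain is down to {yellow}, so x_5 = yellow. So x_1 can't be yellow.
That leaves x_1 = grey. Remove grey from x_4.
x_4 must be green (only option left). Strike green from x_2, x_3.
That leaves x_2 = orange.
x_3 must be blue (only option left).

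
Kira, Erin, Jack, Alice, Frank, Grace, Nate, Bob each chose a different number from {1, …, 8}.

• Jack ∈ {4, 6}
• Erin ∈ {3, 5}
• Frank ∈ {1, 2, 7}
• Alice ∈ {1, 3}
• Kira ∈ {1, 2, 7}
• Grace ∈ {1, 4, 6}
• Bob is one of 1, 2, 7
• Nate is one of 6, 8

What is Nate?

Among the 8 variables, 5 fits only Erin (and all 8 values in {1, 2, 3, 4, 5, 6, 7, 8} must be used), so Erin = 5.
The 7 still-open variables together cover exactly {1, 2, 3, 4, 6, 7, 8} — 7 values for 7 variables — and 3 appears only in Alice's list, so Alice = 3.
The 6 still-open variables together cover exactly {1, 2, 4, 6, 7, 8} — 6 values for 6 variables — and 8 appears only in Nate's list, so Nate = 8.

8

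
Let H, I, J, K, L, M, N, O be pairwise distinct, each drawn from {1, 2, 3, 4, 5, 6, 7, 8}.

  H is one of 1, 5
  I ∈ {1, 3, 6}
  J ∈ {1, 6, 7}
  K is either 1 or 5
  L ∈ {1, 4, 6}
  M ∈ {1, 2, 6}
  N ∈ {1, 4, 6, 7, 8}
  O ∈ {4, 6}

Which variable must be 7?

The 8 variables together cover exactly {1, 2, 3, 4, 5, 6, 7, 8} — 8 values for 8 variables — and 2 appears only in M's list, so M = 2.
Among the 7 still-open variables, 3 fits only I (and all 7 values in {1, 3, 4, 5, 6, 7, 8} must be used), so I = 3.
The 6 still-open variables together cover exactly {1, 4, 5, 6, 7, 8} — 6 values for 6 variables — and 8 appears only in N's list, so N = 8.
The 5 still-open variables draw from only 5 values {1, 4, 5, 6, 7}, so each is used; only J can be 7, hence J = 7.

J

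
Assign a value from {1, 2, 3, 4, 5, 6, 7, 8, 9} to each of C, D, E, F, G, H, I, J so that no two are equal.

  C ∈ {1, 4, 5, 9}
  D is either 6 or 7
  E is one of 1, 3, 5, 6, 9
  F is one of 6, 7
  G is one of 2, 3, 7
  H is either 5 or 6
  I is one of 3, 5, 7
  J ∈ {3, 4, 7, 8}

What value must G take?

2

The 2 variables D and F are confined to {6, 7}, which locks those values in; drop them from E, G, H, I, J.
H has just one choice, so H = 5. Eliminate 5 elsewhere: C, E, I.
I's domain is down to {3}, so I = 3. Strike 3 from E, G, J.
So G = 2.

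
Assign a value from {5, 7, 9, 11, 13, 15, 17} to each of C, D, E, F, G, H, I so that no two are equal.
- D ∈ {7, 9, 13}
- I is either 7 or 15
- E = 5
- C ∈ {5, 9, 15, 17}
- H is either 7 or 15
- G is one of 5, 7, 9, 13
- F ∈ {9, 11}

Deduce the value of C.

17

E's domain is down to {5}, so E = 5. Strike 5 from C, G.
The 6 still-open variables together cover exactly {7, 9, 11, 13, 15, 17} — 6 values for 6 variables — and 11 appears only in F's list, so F = 11.
Among the 5 still-open variables, 17 fits only C (and all 5 values in {7, 9, 13, 15, 17} must be used), so C = 17.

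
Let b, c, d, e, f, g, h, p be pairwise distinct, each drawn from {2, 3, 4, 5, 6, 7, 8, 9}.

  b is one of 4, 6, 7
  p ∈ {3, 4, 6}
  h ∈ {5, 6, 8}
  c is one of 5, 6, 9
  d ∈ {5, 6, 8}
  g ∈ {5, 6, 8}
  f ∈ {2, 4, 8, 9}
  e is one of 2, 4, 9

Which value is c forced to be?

Among the 8 variables, 3 fits only p (and all 8 values in {2, 3, 4, 5, 6, 7, 8, 9} must be used), so p = 3.
The 7 still-open variables draw from only 7 values {2, 4, 5, 6, 7, 8, 9}, so each is used; only b can be 7, hence b = 7.
The 3 variables d, g, h are confined to {5, 6, 8}, which locks those values in; drop them from c, f.
So c = 9.

9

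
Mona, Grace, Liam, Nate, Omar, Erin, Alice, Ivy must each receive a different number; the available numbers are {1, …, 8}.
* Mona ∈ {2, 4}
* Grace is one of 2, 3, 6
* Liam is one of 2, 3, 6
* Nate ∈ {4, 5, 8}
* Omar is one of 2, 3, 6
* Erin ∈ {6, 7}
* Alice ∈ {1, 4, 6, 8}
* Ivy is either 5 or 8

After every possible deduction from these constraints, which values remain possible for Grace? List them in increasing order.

The 8 variables draw from only 8 values {1, 2, 3, 4, 5, 6, 7, 8}, so each is used; only Alice can be 1, hence Alice = 1.
The 7 still-open variables draw from only 7 values {2, 3, 4, 5, 6, 7, 8}, so each is used; only Erin can be 7, hence Erin = 7.
Grace, Liam, Omar share exactly the 3 values {2, 3, 6}; by pigeonhole those values go to them, so strike 2, 3, 6 from Mona.
Mona has just one choice, so Mona = 4. Eliminate 4 elsewhere: Nate.
No further eliminations apply; Grace can still be any of 2, 3, 6.

2, 3, 6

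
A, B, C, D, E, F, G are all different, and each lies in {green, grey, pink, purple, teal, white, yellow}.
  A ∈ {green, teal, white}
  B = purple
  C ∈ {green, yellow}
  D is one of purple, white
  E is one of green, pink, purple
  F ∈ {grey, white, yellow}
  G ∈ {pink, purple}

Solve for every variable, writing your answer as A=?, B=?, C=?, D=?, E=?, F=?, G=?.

A=teal, B=purple, C=yellow, D=white, E=green, F=grey, G=pink

B's domain is down to {purple}, so B = purple. Eliminate purple elsewhere: D, E, G.
D has just one choice, so D = white. Eliminate white elsewhere: A, F.
G's domain is down to {pink}, so G = pink. Remove pink from E.
E has just one choice, so E = green. Remove green from A, C.
That leaves A = teal.
C has just one choice, so C = yellow. Remove yellow from F.
F has just one choice, so F = grey.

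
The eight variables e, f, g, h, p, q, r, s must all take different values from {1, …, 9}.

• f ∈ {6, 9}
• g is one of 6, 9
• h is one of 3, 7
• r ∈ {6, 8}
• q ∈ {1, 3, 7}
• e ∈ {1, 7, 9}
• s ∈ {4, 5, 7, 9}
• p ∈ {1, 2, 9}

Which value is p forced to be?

2

f and g share exactly the 2 values {6, 9}; by pigeonhole those values go to them, so strike 6, 9 from e, p, r, s.
That leaves r = 8.
The 3 variables e, h, q are confined to {1, 3, 7}, which locks those values in; drop them from p, s.
So p = 2.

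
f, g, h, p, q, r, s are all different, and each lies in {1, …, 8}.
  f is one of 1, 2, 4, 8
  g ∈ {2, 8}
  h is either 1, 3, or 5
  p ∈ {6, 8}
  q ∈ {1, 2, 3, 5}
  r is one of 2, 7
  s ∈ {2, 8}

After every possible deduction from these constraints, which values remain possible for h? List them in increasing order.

1, 3, 5

The 2 variables g and s are confined to {2, 8}, which locks those values in; drop them from f, p, q, r.
p has just one choice, so p = 6.
r has just one choice, so r = 7.
No further eliminations apply; h can still be any of 1, 3, 5.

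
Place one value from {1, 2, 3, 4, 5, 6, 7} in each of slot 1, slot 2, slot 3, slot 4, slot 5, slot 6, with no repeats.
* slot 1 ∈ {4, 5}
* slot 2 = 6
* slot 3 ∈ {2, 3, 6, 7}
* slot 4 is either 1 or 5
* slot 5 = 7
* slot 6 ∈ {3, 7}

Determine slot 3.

slot 2 has just one choice, so slot 2 = 6. Strike 6 from slot 3.
slot 5's domain is down to {7}, so slot 5 = 7. So slot 3, slot 6 can't be 7.
slot 6 has just one choice, so slot 6 = 3. So slot 3 can't be 3.
So slot 3 = 2.

2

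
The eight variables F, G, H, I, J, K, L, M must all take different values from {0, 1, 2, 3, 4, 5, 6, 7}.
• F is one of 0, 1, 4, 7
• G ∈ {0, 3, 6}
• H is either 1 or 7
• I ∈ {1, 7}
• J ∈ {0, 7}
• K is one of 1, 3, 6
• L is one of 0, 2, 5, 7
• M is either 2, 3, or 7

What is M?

The 8 variables draw from only 8 values {0, 1, 2, 3, 4, 5, 6, 7}, so each is used; only F can be 4, hence F = 4.
The 7 still-open variables draw from only 7 values {0, 1, 2, 3, 5, 6, 7}, so each is used; only L can be 5, hence L = 5.
The 6 still-open variables together cover exactly {0, 1, 2, 3, 6, 7} — 6 values for 6 variables — and 2 appears only in M's list, so M = 2.

2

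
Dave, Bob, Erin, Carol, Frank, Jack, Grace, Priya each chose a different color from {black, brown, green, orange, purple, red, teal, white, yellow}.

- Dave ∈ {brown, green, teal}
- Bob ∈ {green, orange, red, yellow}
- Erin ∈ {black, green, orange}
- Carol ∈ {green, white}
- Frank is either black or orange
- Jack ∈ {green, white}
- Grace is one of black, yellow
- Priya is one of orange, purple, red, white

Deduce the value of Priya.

The 2 variables Carol and Jack are confined to {green, white}, which locks those values in; drop them from Dave, Bob, Erin, Priya.
Erin and Frank share exactly the 2 values {black, orange}; by pigeonhole those values go to them, so strike black, orange from Bob, Grace, Priya.
Grace has just one choice, so Grace = yellow. So Bob can't be yellow.
Bob's domain is down to {red}, so Bob = red. Remove red from Priya.
So Priya = purple.

purple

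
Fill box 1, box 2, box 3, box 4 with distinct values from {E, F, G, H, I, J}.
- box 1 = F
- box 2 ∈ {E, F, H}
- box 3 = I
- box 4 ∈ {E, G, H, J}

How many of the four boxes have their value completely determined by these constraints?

box 1 has just one choice, so box 1 = F. Strike F from box 2.
box 3 has just one choice, so box 3 = I.
Determined: box 1=F, box 3=I. The other boxes each still have more than one consistent value. That makes 2.

2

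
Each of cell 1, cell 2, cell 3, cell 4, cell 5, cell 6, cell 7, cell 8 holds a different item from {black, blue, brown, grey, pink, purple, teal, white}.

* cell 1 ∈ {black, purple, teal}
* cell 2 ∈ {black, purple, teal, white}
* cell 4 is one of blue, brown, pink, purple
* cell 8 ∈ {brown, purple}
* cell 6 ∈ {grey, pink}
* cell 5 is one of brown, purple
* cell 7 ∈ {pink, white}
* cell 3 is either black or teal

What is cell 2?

white

The 8 variables together cover exactly {black, blue, brown, grey, pink, purple, teal, white} — 8 values for 8 variables — and blue appears only in cell 4's list, so cell 4 = blue.
The 7 still-open variables together cover exactly {black, brown, grey, pink, purple, teal, white} — 7 values for 7 variables — and grey appears only in cell 6's list, so cell 6 = grey.
The 6 still-open variables draw from only 6 values {black, brown, pink, purple, teal, white}, so each is used; only cell 7 can be pink, hence cell 7 = pink.
Among the 5 still-open variables, white fits only cell 2 (and all 5 values in {black, brown, purple, teal, white} must be used), so cell 2 = white.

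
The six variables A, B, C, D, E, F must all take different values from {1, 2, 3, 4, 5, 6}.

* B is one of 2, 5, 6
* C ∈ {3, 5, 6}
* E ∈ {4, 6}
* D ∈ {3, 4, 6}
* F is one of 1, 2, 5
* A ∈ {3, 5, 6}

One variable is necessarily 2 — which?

Among the 6 variables, 1 fits only F (and all 6 values in {1, 2, 3, 4, 5, 6} must be used), so F = 1.
The 5 still-open variables draw from only 5 values {2, 3, 4, 5, 6}, so each is used; only B can be 2, hence B = 2.

B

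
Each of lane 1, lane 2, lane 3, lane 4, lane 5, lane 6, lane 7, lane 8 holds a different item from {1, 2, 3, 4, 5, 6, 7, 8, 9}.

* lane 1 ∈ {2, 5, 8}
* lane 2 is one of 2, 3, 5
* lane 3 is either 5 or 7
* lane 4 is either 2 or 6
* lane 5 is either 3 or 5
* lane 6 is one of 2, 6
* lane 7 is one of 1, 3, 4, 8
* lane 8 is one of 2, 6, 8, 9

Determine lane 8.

9

lane 4 and lane 6 between them cover only {2, 6} — a naked pair. Remove those values from lane 1, lane 2, lane 8.
The 2 variables lane 2 and lane 5 are confined to {3, 5}, which locks those values in; drop them from lane 1, lane 3, lane 7.
lane 1's domain is down to {8}, so lane 1 = 8. So lane 7, lane 8 can't be 8.
So lane 8 = 9.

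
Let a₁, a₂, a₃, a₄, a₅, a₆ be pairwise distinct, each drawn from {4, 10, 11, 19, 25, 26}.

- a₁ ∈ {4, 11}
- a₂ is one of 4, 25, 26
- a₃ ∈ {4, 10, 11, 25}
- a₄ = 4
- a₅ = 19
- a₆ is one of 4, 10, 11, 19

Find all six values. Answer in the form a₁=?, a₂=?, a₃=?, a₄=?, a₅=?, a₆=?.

a₁=11, a₂=26, a₃=25, a₄=4, a₅=19, a₆=10

a₄ must be 4 (only option left). Eliminate 4 elsewhere: a₁, a₂, a₃, a₆.
a₅ must be 19 (only option left). Strike 19 from a₆.
a₁ must be 11 (only option left). So a₃, a₆ can't be 11.
a₆ has just one choice, so a₆ = 10. So a₃ can't be 10.
a₃ has just one choice, so a₃ = 25. So a₂ can't be 25.
a₂'s domain is down to {26}, so a₂ = 26.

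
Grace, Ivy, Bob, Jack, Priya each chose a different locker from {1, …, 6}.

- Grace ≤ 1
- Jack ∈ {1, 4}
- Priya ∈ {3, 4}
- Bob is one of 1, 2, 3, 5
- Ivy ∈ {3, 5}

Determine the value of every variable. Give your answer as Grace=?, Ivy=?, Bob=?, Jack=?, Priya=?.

Grace's domain is down to {1}, so Grace = 1. Eliminate 1 elsewhere: Bob, Jack.
Jack's domain is down to {4}, so Jack = 4. Strike 4 from Priya.
That leaves Priya = 3. Remove 3 from Ivy, Bob.
Ivy's domain is down to {5}, so Ivy = 5. Eliminate 5 elsewhere: Bob.
Bob must be 2 (only option left).

Grace=1, Ivy=5, Bob=2, Jack=4, Priya=3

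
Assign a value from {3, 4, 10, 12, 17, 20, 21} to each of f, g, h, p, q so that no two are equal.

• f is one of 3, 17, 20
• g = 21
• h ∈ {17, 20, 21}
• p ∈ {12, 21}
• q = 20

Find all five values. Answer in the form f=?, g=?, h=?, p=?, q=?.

g's domain is down to {21}, so g = 21. Eliminate 21 elsewhere: h, p.
That leaves p = 12.
That leaves q = 20. Remove 20 from f, h.
h has just one choice, so h = 17. Remove 17 from f.
f's domain is down to {3}, so f = 3.

f=3, g=21, h=17, p=12, q=20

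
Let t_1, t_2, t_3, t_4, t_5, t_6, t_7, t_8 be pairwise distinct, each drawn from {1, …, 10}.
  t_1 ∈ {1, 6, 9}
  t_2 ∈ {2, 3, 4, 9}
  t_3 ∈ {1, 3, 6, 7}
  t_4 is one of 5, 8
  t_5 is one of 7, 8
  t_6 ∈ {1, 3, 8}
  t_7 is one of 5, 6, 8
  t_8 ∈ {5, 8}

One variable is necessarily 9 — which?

t_4 and t_8 between them cover only {5, 8} — a naked pair. Remove those values from t_5, t_6, t_7.
t_5's domain is down to {7}, so t_5 = 7. Eliminate 7 elsewhere: t_3.
t_7's domain is down to {6}, so t_7 = 6. So t_1, t_3 can't be 6.
t_3 and t_6 between them cover only {1, 3} — a naked pair. Remove those values from t_1, t_2.
So 9 goes to t_1.

t_1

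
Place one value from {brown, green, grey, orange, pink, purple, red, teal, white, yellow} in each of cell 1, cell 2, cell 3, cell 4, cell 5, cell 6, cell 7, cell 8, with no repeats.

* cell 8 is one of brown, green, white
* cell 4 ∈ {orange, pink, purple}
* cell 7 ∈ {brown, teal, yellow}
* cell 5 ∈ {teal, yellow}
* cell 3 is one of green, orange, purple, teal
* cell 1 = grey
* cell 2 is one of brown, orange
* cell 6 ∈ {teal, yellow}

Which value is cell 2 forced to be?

orange

cell 1 has just one choice, so cell 1 = grey.
The 2 variables cell 5 and cell 6 are confined to {teal, yellow}, which locks those values in; drop them from cell 3, cell 7.
That leaves cell 7 = brown. Eliminate brown elsewhere: cell 2, cell 8.
So cell 2 = orange.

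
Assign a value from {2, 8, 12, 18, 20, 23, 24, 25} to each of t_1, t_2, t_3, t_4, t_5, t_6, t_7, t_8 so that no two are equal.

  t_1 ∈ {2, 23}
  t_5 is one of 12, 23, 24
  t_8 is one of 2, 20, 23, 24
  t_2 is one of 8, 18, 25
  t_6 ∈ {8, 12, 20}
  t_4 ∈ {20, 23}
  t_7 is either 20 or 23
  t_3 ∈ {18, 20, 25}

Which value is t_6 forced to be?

t_4 and t_7 share exactly the 2 values {20, 23}; by pigeonhole those values go to them, so strike 20, 23 from t_1, t_3, t_5, t_6, t_8.
t_1's domain is down to {2}, so t_1 = 2. So t_8 can't be 2.
t_8 has just one choice, so t_8 = 24. So t_5 can't be 24.
t_5 has just one choice, so t_5 = 12. Eliminate 12 elsewhere: t_6.
So t_6 = 8.

8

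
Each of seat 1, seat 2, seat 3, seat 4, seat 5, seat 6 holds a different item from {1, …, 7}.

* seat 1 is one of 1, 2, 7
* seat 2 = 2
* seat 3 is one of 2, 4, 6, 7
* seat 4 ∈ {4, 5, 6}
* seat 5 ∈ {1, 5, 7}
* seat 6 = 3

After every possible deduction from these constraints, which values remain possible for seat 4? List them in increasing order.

seat 2 has just one choice, so seat 2 = 2. Remove 2 from seat 1, seat 3.
seat 6 must be 3 (only option left).
No further eliminations apply; seat 4 can still be any of 4, 5, 6.

4, 5, 6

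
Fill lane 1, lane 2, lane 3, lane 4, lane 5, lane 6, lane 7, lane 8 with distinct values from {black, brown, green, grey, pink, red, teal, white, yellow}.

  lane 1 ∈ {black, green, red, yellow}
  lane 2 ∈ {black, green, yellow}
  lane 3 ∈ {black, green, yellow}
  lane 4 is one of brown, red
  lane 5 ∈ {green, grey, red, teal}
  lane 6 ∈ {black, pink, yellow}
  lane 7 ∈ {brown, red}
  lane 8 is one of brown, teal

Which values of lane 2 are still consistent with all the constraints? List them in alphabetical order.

The 8 variables together cover exactly {black, brown, green, grey, pink, red, teal, yellow} — 8 values for 8 variables — and grey appears only in lane 5's list, so lane 5 = grey.
Among the 7 still-open variables, pink fits only lane 6 (and all 7 values in {black, brown, green, pink, red, teal, yellow} must be used), so lane 6 = pink.
Among the 6 still-open variables, teal fits only lane 8 (and all 6 values in {black, brown, green, red, teal, yellow} must be used), so lane 8 = teal.
The 2 variables lane 4 and lane 7 are confined to {brown, red}, which locks those values in; drop them from lane 1.
No further eliminations apply; lane 2 can still be any of black, green, yellow.

black, green, yellow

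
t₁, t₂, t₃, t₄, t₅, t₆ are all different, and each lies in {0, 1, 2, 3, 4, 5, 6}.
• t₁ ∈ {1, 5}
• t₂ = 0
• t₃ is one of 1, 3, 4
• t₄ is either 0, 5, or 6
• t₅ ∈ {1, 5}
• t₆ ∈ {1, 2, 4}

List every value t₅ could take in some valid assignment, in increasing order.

t₂'s domain is down to {0}, so t₂ = 0. Remove 0 from t₄.
t₁ and t₅ between them cover only {1, 5} — a naked pair. Remove those values from t₃, t₄, t₆.
t₄ has just one choice, so t₄ = 6.
No further eliminations apply; t₅ can still be any of 1, 5.

1, 5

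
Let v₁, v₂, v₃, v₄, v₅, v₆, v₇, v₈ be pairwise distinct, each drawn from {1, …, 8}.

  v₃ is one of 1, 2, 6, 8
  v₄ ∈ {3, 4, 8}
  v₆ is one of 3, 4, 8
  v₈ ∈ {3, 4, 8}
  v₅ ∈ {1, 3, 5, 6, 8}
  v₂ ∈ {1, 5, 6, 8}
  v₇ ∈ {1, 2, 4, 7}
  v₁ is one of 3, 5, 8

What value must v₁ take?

The 8 variables together cover exactly {1, 2, 3, 4, 5, 6, 7, 8} — 8 values for 8 variables — and 7 appears only in v₇'s list, so v₇ = 7.
Among the 7 still-open variables, 2 fits only v₃ (and all 7 values in {1, 2, 3, 4, 5, 6, 8} must be used), so v₃ = 2.
The 3 variables v₄, v₆, v₈ are confined to {3, 4, 8}, which locks those values in; drop them from v₁, v₂, v₅.
So v₁ = 5.

5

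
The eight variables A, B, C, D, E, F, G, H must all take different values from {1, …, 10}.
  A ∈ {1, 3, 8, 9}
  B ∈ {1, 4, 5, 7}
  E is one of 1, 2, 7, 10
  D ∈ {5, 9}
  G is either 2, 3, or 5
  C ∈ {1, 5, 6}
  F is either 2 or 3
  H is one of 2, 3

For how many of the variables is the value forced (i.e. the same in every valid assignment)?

2

The 2 variables F and H are confined to {2, 3}, which locks those values in; drop them from A, E, G.
G's domain is down to {5}, so G = 5. Eliminate 5 elsewhere: B, C, D.
D's domain is down to {9}, so D = 9. Eliminate 9 elsewhere: A.
Determined: D=9, G=5. The other variables each still have more than one consistent value. That makes 2.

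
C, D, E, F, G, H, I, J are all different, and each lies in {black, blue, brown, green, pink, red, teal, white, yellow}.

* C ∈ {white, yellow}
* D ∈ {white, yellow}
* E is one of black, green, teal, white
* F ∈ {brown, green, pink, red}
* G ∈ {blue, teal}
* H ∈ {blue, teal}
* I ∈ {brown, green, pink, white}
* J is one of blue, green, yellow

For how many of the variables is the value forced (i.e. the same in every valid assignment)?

2

C and D between them cover only {white, yellow} — a naked pair. Remove those values from E, I, J.
G and H between them cover only {blue, teal} — a naked pair. Remove those values from E, J.
J must be green (only option left). Strike green from E, F, I.
E must be black (only option left).
Determined: E=black, J=green. The other variables each still have more than one consistent value. That makes 2.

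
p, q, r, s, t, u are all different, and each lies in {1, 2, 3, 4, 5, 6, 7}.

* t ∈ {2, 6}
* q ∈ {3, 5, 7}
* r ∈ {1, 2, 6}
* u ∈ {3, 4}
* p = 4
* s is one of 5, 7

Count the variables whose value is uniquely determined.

p must be 4 (only option left). Eliminate 4 elsewhere: u.
u must be 3 (only option left). Strike 3 from q.
Determined: p=4, u=3. The other variables each still have more than one consistent value. That makes 2.

2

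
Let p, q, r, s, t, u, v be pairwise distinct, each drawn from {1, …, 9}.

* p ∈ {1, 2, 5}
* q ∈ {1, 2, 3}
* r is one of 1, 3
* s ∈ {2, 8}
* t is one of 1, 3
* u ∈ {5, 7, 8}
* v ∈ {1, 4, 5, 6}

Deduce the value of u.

r and t share exactly the 2 values {1, 3}; by pigeonhole those values go to them, so strike 1, 3 from p, q, v.
q must be 2 (only option left). Strike 2 from p, s.
s has just one choice, so s = 8. Eliminate 8 elsewhere: u.
p must be 5 (only option left). Remove 5 from u, v.
So u = 7.

7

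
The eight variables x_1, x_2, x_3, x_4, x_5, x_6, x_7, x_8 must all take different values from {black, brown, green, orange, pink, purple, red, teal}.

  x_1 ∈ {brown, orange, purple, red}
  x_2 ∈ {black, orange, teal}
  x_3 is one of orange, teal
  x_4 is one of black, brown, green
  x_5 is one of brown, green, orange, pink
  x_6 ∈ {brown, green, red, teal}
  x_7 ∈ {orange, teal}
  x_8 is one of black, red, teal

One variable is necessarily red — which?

The 8 variables together cover exactly {black, brown, green, orange, pink, purple, red, teal} — 8 values for 8 variables — and pink appears only in x_5's list, so x_5 = pink.
The 7 still-open variables together cover exactly {black, brown, green, orange, purple, red, teal} — 7 values for 7 variables — and purple appears only in x_1's list, so x_1 = purple.
The 2 variables x_3 and x_7 are confined to {orange, teal}, which locks those values in; drop them from x_2, x_6, x_8.
x_2's domain is down to {black}, so x_2 = black. Eliminate black elsewhere: x_4, x_8.
So red goes to x_8.

x_8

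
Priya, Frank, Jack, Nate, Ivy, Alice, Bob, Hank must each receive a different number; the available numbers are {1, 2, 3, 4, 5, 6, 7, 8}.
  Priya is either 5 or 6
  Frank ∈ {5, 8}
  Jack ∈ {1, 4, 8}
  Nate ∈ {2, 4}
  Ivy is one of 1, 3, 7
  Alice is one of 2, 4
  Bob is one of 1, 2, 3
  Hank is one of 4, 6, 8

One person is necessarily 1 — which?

Jack

The 8 variables draw from only 8 values {1, 2, 3, 4, 5, 6, 7, 8}, so each is used; only Ivy can be 7, hence Ivy = 7.
The 7 still-open variables draw from only 7 values {1, 2, 3, 4, 5, 6, 8}, so each is used; only Bob can be 3, hence Bob = 3.
The 6 still-open variables draw from only 6 values {1, 2, 4, 5, 6, 8}, so each is used; only Jack can be 1, hence Jack = 1.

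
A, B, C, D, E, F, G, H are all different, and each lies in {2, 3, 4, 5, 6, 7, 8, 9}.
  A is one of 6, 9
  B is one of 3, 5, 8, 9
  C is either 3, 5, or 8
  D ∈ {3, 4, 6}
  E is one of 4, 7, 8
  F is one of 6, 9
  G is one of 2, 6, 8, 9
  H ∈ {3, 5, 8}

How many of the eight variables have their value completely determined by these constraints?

3

The 8 variables together cover exactly {2, 3, 4, 5, 6, 7, 8, 9} — 8 values for 8 variables — and 2 appears only in G's list, so G = 2.
The 7 still-open variables together cover exactly {3, 4, 5, 6, 7, 8, 9} — 7 values for 7 variables — and 7 appears only in E's list, so E = 7.
The 6 still-open variables draw from only 6 values {3, 4, 5, 6, 8, 9}, so each is used; only D can be 4, hence D = 4.
A and F between them cover only {6, 9} — a naked pair. Remove those values from B.
Determined: D=4, E=7, G=2. The other variables each still have more than one consistent value. That makes 3.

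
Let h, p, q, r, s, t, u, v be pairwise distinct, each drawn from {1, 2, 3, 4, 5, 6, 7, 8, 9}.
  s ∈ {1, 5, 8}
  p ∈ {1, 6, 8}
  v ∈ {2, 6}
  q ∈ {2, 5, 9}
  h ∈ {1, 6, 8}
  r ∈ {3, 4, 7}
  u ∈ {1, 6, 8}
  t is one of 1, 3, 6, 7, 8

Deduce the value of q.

9

h, p, u between them cover only {1, 6, 8} — a naked triple. Remove those values from s, t, v.
s's domain is down to {5}, so s = 5. So q can't be 5.
v must be 2 (only option left). Eliminate 2 elsewhere: q.
So q = 9.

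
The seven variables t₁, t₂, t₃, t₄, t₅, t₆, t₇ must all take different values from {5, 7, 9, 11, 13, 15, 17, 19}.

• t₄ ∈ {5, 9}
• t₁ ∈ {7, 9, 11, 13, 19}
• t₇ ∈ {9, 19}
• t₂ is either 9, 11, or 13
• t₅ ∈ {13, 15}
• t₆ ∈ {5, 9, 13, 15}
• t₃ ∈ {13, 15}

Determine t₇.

The 7 variables draw from only 7 values {5, 7, 9, 11, 13, 15, 19}, so each is used; only t₁ can be 7, hence t₁ = 7.
Among the 6 still-open variables, 11 fits only t₂ (and all 6 values in {5, 9, 11, 13, 15, 19} must be used), so t₂ = 11.
Among the 5 still-open variables, 19 fits only t₇ (and all 5 values in {5, 9, 13, 15, 19} must be used), so t₇ = 19.

19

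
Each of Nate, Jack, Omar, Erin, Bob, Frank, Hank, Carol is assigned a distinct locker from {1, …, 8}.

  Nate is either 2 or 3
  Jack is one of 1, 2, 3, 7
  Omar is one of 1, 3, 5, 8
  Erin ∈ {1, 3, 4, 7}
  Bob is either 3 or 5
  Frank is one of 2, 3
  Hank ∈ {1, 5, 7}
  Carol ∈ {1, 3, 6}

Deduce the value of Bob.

5

The 8 variables together cover exactly {1, 2, 3, 4, 5, 6, 7, 8} — 8 values for 8 variables — and 4 appears only in Erin's list, so Erin = 4.
The 7 still-open variables draw from only 7 values {1, 2, 3, 5, 6, 7, 8}, so each is used; only Carol can be 6, hence Carol = 6.
The 6 still-open variables draw from only 6 values {1, 2, 3, 5, 7, 8}, so each is used; only Omar can be 8, hence Omar = 8.
Nate and Frank share exactly the 2 values {2, 3}; by pigeonhole those values go to them, so strike 2, 3 from Jack, Bob.
So Bob = 5.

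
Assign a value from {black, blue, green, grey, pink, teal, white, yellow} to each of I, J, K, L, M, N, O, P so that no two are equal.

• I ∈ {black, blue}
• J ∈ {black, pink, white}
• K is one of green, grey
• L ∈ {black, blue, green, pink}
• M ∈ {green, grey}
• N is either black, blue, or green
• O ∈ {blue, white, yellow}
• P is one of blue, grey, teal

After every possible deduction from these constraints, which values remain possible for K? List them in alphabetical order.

The 8 variables together cover exactly {black, blue, green, grey, pink, teal, white, yellow} — 8 values for 8 variables — and teal appears only in P's list, so P = teal.
Among the 7 still-open variables, yellow fits only O (and all 7 values in {black, blue, green, grey, pink, white, yellow} must be used), so O = yellow.
The 6 still-open variables draw from only 6 values {black, blue, green, grey, pink, white}, so each is used; only J can be white, hence J = white.
The 5 still-open variables draw from only 5 values {black, blue, green, grey, pink}, so each is used; only L can be pink, hence L = pink.
K and M share exactly the 2 values {green, grey}; by pigeonhole those values go to them, so strike green, grey from N.
No further eliminations apply; K can still be any of green, grey.

green, grey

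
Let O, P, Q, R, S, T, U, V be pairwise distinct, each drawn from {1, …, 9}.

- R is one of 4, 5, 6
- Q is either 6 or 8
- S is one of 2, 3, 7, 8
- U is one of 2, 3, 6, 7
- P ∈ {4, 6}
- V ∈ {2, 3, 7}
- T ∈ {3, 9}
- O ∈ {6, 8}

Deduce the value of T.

The 8 variables draw from only 8 values {2, 3, 4, 5, 6, 7, 8, 9}, so each is used; only R can be 5, hence R = 5.
The 7 still-open variables together cover exactly {2, 3, 4, 6, 7, 8, 9} — 7 values for 7 variables — and 4 appears only in P's list, so P = 4.
The 6 still-open variables together cover exactly {2, 3, 6, 7, 8, 9} — 6 values for 6 variables — and 9 appears only in T's list, so T = 9.

9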